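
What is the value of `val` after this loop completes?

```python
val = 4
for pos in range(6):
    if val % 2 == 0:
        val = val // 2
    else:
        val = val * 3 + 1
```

Collatz-style transformation from 4
`val` takes the values: 4 → 2 → 1 → 4 → 2 → 1 → 4

Answer: 4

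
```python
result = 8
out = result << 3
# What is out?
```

Trace:
`result = 8` → result = 8
`out = result << 3` → out = 64
So out = 64

Answer: 64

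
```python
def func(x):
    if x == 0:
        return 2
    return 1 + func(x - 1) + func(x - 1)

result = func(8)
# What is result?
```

func(x) = 1 + 2·func(x-1), func(0)=2. Closed form: (2+1)·2^8 - 1 = 767.

Answer: 767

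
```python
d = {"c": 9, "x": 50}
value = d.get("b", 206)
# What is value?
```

Trace:
`d = {"c": 9, "x": 50}` → d = {'c': 9, 'x': 50}
`value = d.get("b", 206)` → value = 206
So value = 206

Answer: 206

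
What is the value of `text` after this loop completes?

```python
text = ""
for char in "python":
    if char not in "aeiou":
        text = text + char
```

Remove vowels from 'python'
`text` takes the values: "" → "p" → "py" → "pyt" → "pyth" → "pythn"

Answer: "pythn"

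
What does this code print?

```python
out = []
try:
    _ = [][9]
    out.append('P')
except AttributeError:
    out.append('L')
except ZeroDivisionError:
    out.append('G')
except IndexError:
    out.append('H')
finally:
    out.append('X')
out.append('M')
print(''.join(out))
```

Execution trace: 'H' (except IndexError) → 'X' (finally) → 'M' (after the try/except). Output: HXM

Answer: HXM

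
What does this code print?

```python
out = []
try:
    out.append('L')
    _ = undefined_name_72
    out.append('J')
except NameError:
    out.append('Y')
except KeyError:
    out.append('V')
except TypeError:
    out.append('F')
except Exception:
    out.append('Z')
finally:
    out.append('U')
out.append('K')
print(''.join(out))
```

Execution trace: 'L' (try body) → 'Y' (except NameError) → 'U' (finally) → 'K' (after the try/except). Output: LYUK

Answer: LYUK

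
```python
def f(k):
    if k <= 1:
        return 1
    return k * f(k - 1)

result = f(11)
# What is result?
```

f(11) = 11 * 10 * 9 * 8 * 7 * 6 * 5 * 4 * 3 * 2 * 1 = 39916800

Answer: 39916800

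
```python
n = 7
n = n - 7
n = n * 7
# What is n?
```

Trace:
`n = 7` → n = 7
`n = n - 7` → n = 0
`n = n * 7` → n = 0
So n = 0

Answer: 0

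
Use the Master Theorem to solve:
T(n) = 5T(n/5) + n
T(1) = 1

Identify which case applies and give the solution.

a=5, b=5, f(n)=n. log_5(5) = 1. Since c=1 = 1, Case 2 applies: T(n) = Θ(n^log_b(a) · log n) = O(n log n).

Answer: O(n log n) - Case 2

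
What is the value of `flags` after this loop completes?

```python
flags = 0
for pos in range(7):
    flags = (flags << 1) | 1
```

Build 7 consecutive 1-bits: 0b1111111
`flags` takes the values: 0 → 1 → 3 → 7 → 15 → 31 → 63 → 127

Answer: 127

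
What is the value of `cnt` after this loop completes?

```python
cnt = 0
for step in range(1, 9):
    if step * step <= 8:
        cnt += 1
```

Count numbers where step² ≤ 8
`cnt` takes the values: 0 → 1 → 2

Answer: 2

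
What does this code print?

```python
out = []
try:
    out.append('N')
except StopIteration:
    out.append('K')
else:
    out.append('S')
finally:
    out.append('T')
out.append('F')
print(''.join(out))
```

Execution trace: 'N' (try body, no exception) → 'S' (else) → 'T' (finally) → 'F' (after the try/except). Output: NSTF

Answer: NSTF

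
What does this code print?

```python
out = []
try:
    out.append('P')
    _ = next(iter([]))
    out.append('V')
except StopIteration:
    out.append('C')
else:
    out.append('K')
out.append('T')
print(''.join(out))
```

Execution trace: 'P' (try body) → 'C' (except StopIteration) → 'T' (after the try/except). Output: PCT

Answer: PCT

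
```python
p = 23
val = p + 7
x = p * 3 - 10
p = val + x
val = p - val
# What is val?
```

Trace:
`p = 23` → p = 23
`val = p + 7` → val = 30
`x = p * 3 - 10` → x = 59
`p = val + x` → p = 89
`val = p - val` → val = 59
So val = 59

Answer: 59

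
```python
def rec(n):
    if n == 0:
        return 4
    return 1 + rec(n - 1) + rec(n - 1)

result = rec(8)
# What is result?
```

rec(n) = 1 + 2·rec(n-1), rec(0)=4. Closed form: (4+1)·2^8 - 1 = 1279.

Answer: 1279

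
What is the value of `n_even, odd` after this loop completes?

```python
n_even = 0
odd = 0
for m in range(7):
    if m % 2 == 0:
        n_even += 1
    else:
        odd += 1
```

Count evens and odds in range(7)
`n_even, odd` takes the values: (0, 0) → (1, 0) → (1, 1) → (2, 1) → (2, 2) → (3, 2) → (3, 3) → (4, 3)

Answer: 4, 3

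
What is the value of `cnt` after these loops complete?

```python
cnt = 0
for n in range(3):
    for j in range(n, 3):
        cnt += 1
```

Upper triangle: 3 + 2 + ... + 1
`cnt` takes the values: 0 → 1 → 2 → 3 → 4 → 5 → 6

Answer: 6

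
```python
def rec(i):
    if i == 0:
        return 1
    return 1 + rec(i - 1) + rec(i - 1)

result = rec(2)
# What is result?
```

rec(i) = 1 + 2·rec(i-1), rec(0)=1. Closed form: (1+1)·2^2 - 1 = 7.

Answer: 7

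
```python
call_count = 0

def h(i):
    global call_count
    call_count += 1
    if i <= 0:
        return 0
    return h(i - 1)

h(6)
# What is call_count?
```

Linear recursion stepping by 1: 7 calls from i=6 down to ≤0.

Answer: 7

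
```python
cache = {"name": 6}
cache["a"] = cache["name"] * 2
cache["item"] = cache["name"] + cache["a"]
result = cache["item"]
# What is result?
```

Trace:
`cache = {"name": 6}` → cache = {'name': 6}
`cache["a"] = cache["name"] * 2` → cache = {'name': 6, 'a': 12}
`cache["item"] = cache["name"] + cache["a"]` → cache = {'name': 6, 'a': 12, 'item': 18}
`result = cache["item"]` → result = 18
So result = 18

Answer: 18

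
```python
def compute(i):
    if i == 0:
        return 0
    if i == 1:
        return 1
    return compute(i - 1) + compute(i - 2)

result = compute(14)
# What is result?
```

Build up from base cases: compute(0)=0, compute(1)=1, compute(2)=1, compute(3)=2, compute(4)=3, compute(5)=5, compute(6)=8, ..., compute(14)=377

Answer: 377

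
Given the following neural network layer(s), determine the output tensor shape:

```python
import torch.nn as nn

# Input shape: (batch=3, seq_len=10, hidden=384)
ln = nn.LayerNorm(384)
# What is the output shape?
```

Input: (3, 10, 384) -> Output: (3, 10, 384)

Answer: (3, 10, 384)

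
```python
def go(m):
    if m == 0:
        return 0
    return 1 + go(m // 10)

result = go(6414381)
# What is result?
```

Count of digits of 6414381: 7

Answer: 7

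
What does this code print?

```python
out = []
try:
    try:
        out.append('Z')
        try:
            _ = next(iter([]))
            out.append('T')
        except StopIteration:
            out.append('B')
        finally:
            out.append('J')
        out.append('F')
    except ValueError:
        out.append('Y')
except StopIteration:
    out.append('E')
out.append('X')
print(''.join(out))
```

Execution trace: 'Z' (try body) → 'B' (inner except StopIteration) → 'J' (inner finally) → 'F' (try body, no exception) → 'X' (after the try/except). Output: ZBJFX

Answer: ZBJFX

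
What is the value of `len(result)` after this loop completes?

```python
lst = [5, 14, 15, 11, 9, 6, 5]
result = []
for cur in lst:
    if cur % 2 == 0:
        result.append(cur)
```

Count even numbers in [5, 14, 15, 11, 9, 6, 5]
`result` takes the values: [] → [14] → [14, 6]
So `len(result)` = 2

Answer: 2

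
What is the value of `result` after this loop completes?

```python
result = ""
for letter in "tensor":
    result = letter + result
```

Reverse 'tensor'
`result` takes the values: "" → "t" → "et" → "net" → "snet" → "osnet" → "rosnet"

Answer: "rosnet"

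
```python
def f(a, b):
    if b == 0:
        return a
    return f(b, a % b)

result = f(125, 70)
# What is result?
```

f(125, 70) -> f(70, 55) -> f(55, 15) -> f(15, 10) -> f(10, 5) -> f(5, 0) -> 5

Answer: 5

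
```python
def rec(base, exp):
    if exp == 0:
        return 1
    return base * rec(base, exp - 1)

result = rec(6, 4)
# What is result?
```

rec(6, 4) = 6 * 6 * 6 * 6 = 1296

Answer: 1296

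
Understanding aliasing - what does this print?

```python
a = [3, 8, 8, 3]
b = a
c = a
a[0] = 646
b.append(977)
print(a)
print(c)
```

Key concept: multiple aliases.
Step by step:
`a = [3, 8, 8, 3]` → a = [3, 8, 8, 3]
`b = a` → b = [3, 8, 8, 3] (same object as a)
`c = a` → c = [3, 8, 8, 3] (same object as a, b)
`a[0] = 646` → a = [646, 8, 8, 3] (same object as b, c); b = [646, 8, 8, 3] (same object as a, c); c = [646, 8, 8, 3] (same object as a, b)
`b.append(977)` → a = [646, 8, 8, 3, 977] (same object as b, c); b = [646, 8, 8, 3, 977] (same object as a, c); c = [646, 8, 8, 3, 977] (same object as a, b)
`print(a)` → prints [646, 8, 8, 3, 977]
`print(c)` → prints [646, 8, 8, 3, 977]

Answer:
[646, 8, 8, 3, 977]
[646, 8, 8, 3, 977]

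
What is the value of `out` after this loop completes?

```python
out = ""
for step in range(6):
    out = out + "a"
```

Repeat 'a' 6 times
`out` takes the values: "" → "a" → "aa" → "aaa" → "aaaa" → "aaaaa" → "aaaaaa"

Answer: "aaaaaa"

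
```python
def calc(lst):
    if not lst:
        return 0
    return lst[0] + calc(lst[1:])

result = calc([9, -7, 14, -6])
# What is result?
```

9 + (-7) + 14 + (-6) + 0 = 10

Answer: 10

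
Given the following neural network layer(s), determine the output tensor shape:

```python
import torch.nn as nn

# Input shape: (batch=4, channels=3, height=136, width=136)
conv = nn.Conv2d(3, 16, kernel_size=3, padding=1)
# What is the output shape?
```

Input: (4, 3, 136, 136) -> Output: (4, 16, 136, 136)

Answer: (4, 16, 136, 136)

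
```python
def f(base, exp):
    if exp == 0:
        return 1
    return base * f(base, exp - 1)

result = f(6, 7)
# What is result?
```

f(6, 7) = 6 * 6 * 6 * 6 * 6 * 6 * 6 = 279936

Answer: 279936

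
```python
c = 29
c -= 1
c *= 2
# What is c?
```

Trace:
`c = 29` → c = 29
`c -= 1` → c = 28
`c *= 2` → c = 56
So c = 56

Answer: 56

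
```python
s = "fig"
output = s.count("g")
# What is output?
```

Trace:
`s = "fig"` → s = 'fig'
`output = s.count("g")` → output = 1
So output = 1

Answer: 1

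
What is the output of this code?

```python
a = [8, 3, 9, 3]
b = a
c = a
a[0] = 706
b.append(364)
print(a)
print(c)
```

Key concept: multiple aliases.
Step by step:
`a = [8, 3, 9, 3]` → a = [8, 3, 9, 3]
`b = a` → b = [8, 3, 9, 3] (same object as a)
`c = a` → c = [8, 3, 9, 3] (same object as a, b)
`a[0] = 706` → a = [706, 3, 9, 3] (same object as b, c); b = [706, 3, 9, 3] (same object as a, c); c = [706, 3, 9, 3] (same object as a, b)
`b.append(364)` → a = [706, 3, 9, 3, 364] (same object as b, c); b = [706, 3, 9, 3, 364] (same object as a, c); c = [706, 3, 9, 3, 364] (same object as a, b)
`print(a)` → prints [706, 3, 9, 3, 364]
`print(c)` → prints [706, 3, 9, 3, 364]

Answer:
[706, 3, 9, 3, 364]
[706, 3, 9, 3, 364]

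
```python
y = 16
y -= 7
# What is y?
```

Trace:
`y = 16` → y = 16
`y -= 7` → y = 9
So y = 9

Answer: 9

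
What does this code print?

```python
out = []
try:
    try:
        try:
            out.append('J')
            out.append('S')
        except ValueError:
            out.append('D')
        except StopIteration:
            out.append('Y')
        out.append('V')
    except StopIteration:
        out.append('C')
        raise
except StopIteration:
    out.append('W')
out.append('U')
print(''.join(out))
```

Execution trace: 'J' (inner try body) → 'S' (inner try body, no exception) → 'V' (try body, no exception) → 'U' (after the try/except). Output: JSVU

Answer: JSVU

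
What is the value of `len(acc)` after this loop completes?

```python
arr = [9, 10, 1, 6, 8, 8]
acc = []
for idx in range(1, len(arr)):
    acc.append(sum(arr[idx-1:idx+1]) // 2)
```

Number of 2-element averages
`acc` takes the values: [] → [9] → [9, 5] → [9, 5, 3] → [9, 5, 3, 7] → [9, 5, 3, 7, 8]
So `len(acc)` = 5

Answer: 5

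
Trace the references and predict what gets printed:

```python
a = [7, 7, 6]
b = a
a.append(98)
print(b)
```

Key concept: basic list aliasing.
Step by step:
`a = [7, 7, 6]` → a = [7, 7, 6]
`b = a` → b = [7, 7, 6] (same object as a)
`a.append(98)` → a = [7, 7, 6, 98] (same object as b); b = [7, 7, 6, 98] (same object as a)
`print(b)` → prints [7, 7, 6, 98]

Answer: [7, 7, 6, 98]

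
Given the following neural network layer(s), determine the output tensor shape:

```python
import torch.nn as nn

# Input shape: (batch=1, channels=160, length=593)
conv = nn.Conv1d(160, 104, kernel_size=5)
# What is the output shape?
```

Input: (1, 160, 593) -> Output: (1, 104, 589)

Answer: (1, 104, 589)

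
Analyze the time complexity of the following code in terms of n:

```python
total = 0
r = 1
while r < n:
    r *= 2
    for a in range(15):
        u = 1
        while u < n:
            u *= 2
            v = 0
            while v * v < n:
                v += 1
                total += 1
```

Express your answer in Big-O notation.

Each loop level contributes: log n × 1 × log n × √n. Multiplying the contributions gives O(√n log² n).

Answer: O(√n log² n)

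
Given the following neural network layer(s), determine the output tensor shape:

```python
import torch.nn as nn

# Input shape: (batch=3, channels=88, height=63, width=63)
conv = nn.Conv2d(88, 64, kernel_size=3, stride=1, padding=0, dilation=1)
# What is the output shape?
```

Input: (3, 88, 63, 63) -> Output: (3, 64, 61, 61)

Answer: (3, 64, 61, 61)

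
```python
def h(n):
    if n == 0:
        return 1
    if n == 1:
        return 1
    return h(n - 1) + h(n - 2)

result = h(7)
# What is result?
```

Build up from base cases: h(0)=1, h(1)=1, h(2)=2, h(3)=3, h(4)=5, h(5)=8, h(6)=13, ..., h(7)=21

Answer: 21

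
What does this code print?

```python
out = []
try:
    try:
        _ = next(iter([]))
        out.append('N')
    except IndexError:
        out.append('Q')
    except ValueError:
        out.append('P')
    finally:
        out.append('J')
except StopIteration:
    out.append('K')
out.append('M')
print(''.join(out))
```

Execution trace: 'J' (finally) → 'K' (outer except StopIteration) → 'M' (after the try/except). Output: JKM

Answer: JKM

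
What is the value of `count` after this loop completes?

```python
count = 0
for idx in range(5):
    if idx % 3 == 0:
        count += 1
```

Count numbers divisible by 3 in range(5)
`count` takes the values: 0 → 1 → 2

Answer: 2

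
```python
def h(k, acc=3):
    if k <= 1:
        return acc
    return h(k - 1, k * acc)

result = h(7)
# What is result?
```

Accumulator trace (n, acc): (7, 3) -> (6, 21) -> (5, 126) -> (4, 630) -> (3, 2520) -> (2, 7560) -> (1, 15120) -> return 15120

Answer: 15120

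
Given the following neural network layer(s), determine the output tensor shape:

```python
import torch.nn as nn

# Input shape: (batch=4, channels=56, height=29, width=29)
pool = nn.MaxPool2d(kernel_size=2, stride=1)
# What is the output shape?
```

Input: (4, 56, 29, 29) -> Output: (4, 56, 28, 28)

Answer: (4, 56, 28, 28)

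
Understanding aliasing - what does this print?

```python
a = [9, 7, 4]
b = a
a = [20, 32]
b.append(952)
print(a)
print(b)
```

Key concept: rebinding vs mutation: a is rebound to a new list, b still points at the original.
Step by step:
`a = [9, 7, 4]` → a = [9, 7, 4]
`b = a` → b = [9, 7, 4] (same object as a)
`a = [20, 32]` → a = [20, 32]
`b.append(952)` → b = [9, 7, 4, 952]
`print(a)` → prints [20, 32]
`print(b)` → prints [9, 7, 4, 952]

Answer:
[20, 32]
[9, 7, 4, 952]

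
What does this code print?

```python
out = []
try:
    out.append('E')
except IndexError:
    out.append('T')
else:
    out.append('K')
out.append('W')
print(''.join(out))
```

Execution trace: 'E' (try body, no exception) → 'K' (else) → 'W' (after the try/except). Output: EKW

Answer: EKW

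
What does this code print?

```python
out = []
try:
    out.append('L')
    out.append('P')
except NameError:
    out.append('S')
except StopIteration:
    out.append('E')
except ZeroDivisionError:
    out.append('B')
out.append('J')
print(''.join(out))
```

Execution trace: 'L' (try body) → 'P' (try body, no exception) → 'J' (after the try/except). Output: LPJ

Answer: LPJ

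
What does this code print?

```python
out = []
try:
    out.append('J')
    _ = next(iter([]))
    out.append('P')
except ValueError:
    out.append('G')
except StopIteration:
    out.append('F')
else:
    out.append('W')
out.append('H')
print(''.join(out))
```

Execution trace: 'J' (try body) → 'F' (except StopIteration) → 'H' (after the try/except). Output: JFH

Answer: JFH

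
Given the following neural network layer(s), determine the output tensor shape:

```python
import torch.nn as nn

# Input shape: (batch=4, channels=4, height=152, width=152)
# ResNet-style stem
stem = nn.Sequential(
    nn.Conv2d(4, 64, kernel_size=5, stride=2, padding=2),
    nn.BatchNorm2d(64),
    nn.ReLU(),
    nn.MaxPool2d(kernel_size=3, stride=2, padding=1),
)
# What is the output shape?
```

Input: (4, 4, 152, 152) -> after Conv2d 5x5 stride=2: (4, 64, 76, 76) -> Output: (4, 64, 38, 38)

Answer: (4, 64, 38, 38)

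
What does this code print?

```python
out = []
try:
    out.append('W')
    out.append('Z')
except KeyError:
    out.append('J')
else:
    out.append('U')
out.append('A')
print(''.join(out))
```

Execution trace: 'W' (try body) → 'Z' (try body, no exception) → 'U' (else) → 'A' (after the try/except). Output: WZUA

Answer: WZUA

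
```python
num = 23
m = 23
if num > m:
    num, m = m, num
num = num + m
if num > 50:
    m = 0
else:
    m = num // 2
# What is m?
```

Trace:
`num = 23` → num = 23
`m = 23` → m = 23
`if num > m: ...` → num > m is False → no variable changes
`num = num + m` → num = 46
`if num > 50: ...` → num > 50 is False, take else branch → no variable changes
So m = 23

Answer: 23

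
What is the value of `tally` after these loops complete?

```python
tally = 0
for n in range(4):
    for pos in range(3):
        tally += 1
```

4 * 3 = 12
`tally` takes the values: 0 → 1 → 2 → 3 → 4 → 5 → 6 → 7 → 8 → 9 → 10 → 11 → 12

Answer: 12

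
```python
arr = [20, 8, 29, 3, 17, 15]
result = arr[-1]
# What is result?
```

Trace:
`arr = [20, 8, 29, 3, 17, 15]` → arr = [20, 8, 29, 3, 17, 15]
`result = arr[-1]` → result = 15
So result = 15

Answer: 15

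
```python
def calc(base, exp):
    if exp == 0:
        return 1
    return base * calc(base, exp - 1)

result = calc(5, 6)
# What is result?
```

calc(5, 6) = 5 * 5 * 5 * 5 * 5 * 5 = 15625

Answer: 15625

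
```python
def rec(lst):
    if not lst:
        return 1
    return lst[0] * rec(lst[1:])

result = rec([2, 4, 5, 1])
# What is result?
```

Product over [2, 4, 5, 1] = 2 * 4 * 5 * 1 = 40

Answer: 40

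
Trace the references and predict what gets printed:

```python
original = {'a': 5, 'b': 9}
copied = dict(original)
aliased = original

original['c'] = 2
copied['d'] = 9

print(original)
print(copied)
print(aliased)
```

Key concept: dict() creates copy, assignment creates alias.
Step by step:
`original = {'a': 5, 'b': 9}` → original = {'a': 5, 'b': 9}
`copied = dict(original)` → copied = {'a': 5, 'b': 9}
`aliased = original` → aliased = {'a': 5, 'b': 9} (same object as original)
`original['c'] = 2` → original = {'a': 5, 'b': 9, 'c': 2} (same object as aliased); aliased = {'a': 5, 'b': 9, 'c': 2} (same object as original)
`copied['d'] = 9` → copied = {'a': 5, 'b': 9, 'd': 9}
`print(original)` → prints {'a': 5, 'b': 9, 'c': 2}
`print(copied)` → prints {'a': 5, 'b': 9, 'd': 9}
`print(aliased)` → prints {'a': 5, 'b': 9, 'c': 2}

Answer:
{'a': 5, 'b': 9, 'c': 2}
{'a': 5, 'b': 9, 'd': 9}
{'a': 5, 'b': 9, 'c': 2}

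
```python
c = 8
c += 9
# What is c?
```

Trace:
`c = 8` → c = 8
`c += 9` → c = 17
So c = 17

Answer: 17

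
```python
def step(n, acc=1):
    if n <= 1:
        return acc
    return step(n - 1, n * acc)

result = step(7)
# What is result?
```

Accumulator trace (n, acc): (7, 1) -> (6, 7) -> (5, 42) -> (4, 210) -> (3, 840) -> (2, 2520) -> (1, 5040) -> return 5040

Answer: 5040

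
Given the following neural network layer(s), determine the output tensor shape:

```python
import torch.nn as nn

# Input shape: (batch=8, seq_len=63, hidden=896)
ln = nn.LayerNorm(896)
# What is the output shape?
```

Input: (8, 63, 896) -> Output: (8, 63, 896)

Answer: (8, 63, 896)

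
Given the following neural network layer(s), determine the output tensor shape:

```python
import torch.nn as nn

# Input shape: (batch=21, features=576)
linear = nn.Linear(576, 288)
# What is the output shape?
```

Input: (21, 576) -> Output: (21, 288)

Answer: (21, 288)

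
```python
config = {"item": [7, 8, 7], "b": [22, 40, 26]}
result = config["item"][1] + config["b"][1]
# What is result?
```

Trace:
`config = {"item": [7, 8, 7], "b": [22, 40, 26]}` → config = {'item': [7, 8, 7], 'b': [22, 40, 26]}
`result = config["item"][1] + config["b"][1]` → result = 48
So result = 48

Answer: 48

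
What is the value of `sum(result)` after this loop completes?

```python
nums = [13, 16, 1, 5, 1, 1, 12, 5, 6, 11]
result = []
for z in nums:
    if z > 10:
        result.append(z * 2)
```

Sum of doubled values > 10
`result` takes the values: [] → [26] → [26, 32] → [26, 32, 24] → [26, 32, 24, 22]
So `sum(result)` = 104

Answer: 104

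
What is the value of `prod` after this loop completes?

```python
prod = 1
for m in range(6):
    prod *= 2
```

2^6 = 64
`prod` takes the values: 1 → 2 → 4 → 8 → 16 → 32 → 64

Answer: 64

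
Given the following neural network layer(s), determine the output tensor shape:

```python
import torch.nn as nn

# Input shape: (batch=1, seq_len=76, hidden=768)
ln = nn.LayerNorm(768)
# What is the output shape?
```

Input: (1, 76, 768) -> Output: (1, 76, 768)

Answer: (1, 76, 768)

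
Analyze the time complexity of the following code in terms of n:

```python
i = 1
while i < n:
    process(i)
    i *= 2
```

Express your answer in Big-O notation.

This is Logarithmic loop. Time complexity: O(log n).

Answer: O(log n)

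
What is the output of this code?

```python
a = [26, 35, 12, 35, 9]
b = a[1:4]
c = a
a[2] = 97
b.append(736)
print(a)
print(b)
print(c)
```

Key concept: slice vs alias.
Step by step:
`a = [26, 35, 12, 35, 9]` → a = [26, 35, 12, 35, 9]
`b = a[1:4]` → b = [35, 12, 35]
`c = a` → c = [26, 35, 12, 35, 9] (same object as a)
`a[2] = 97` → a = [26, 35, 97, 35, 9] (same object as c); c = [26, 35, 97, 35, 9] (same object as a)
`b.append(736)` → b = [35, 12, 35, 736]
`print(a)` → prints [26, 35, 97, 35, 9]
`print(b)` → prints [35, 12, 35, 736]
`print(c)` → prints [26, 35, 97, 35, 9]

Answer:
[26, 35, 97, 35, 9]
[35, 12, 35, 736]
[26, 35, 97, 35, 9]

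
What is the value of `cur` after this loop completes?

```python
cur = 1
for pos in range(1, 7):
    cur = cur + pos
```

Start at 1, add 1 through 6
`cur` takes the values: 1 → 2 → 4 → 7 → 11 → 16 → 22

Answer: 22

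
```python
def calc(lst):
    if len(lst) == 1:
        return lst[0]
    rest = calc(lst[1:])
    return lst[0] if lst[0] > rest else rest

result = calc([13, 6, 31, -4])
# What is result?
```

Recursive max over [13, 6, 31, -4] = 31

Answer: 31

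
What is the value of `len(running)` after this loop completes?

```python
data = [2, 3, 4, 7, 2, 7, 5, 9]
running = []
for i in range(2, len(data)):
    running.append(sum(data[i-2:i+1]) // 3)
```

Number of 3-element averages
`running` takes the values: [] → [3] → [3, 4] → [3, 4, 4] → [3, 4, 4, 5] → [3, 4, 4, 5, 4] → [3, 4, 4, 5, 4, 7]
So `len(running)` = 6

Answer: 6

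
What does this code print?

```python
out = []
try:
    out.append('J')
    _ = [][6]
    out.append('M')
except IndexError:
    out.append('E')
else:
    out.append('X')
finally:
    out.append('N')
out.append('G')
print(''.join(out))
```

Execution trace: 'J' (try body) → 'E' (except IndexError) → 'N' (finally) → 'G' (after the try/except). Output: JENG

Answer: JENG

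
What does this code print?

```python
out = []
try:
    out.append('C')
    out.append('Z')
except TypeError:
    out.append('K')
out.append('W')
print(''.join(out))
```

Execution trace: 'C' (try body) → 'Z' (try body, no exception) → 'W' (after the try/except). Output: CZW

Answer: CZW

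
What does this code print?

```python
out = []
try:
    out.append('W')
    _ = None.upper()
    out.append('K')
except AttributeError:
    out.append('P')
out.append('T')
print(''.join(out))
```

Execution trace: 'W' (try body) → 'P' (except AttributeError) → 'T' (after the try/except). Output: WPT

Answer: WPT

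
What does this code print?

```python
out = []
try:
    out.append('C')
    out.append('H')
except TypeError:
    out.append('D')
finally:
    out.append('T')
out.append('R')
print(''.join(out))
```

Execution trace: 'C' (try body) → 'H' (try body, no exception) → 'T' (finally) → 'R' (after the try/except). Output: CHTR

Answer: CHTR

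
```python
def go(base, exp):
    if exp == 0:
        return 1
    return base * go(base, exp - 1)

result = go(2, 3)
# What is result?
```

go(2, 3) = 2 * 2 * 2 = 8

Answer: 8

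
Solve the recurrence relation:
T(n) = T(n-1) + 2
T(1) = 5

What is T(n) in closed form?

Unrolling: T(n) = T(1) + 2·(n-1) = 5 + 2(n-1) = 2n + 3.

Answer: T(n) = 2n + 3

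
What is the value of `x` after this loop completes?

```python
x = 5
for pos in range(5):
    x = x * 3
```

Multiply by 3, 5 times: 5 * 3^5 = 1215
`x` takes the values: 5 → 15 → 45 → 135 → 405 → 1215

Answer: 1215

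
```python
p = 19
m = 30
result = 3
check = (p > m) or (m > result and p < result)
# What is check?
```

Trace:
`p = 19` → p = 19
`m = 30` → m = 30
`result = 3` → result = 3
`check = (p > m) or (m > result and p < result)` → check = False
So check = False

Answer: False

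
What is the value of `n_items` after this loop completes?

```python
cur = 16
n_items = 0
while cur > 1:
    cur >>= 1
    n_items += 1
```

Count right shifts until 1
`n_items` takes the values: 0 → 1 → 2 → 3 → 4

Answer: 4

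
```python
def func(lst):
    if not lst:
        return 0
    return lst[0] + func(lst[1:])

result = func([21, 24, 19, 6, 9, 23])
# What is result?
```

21 + 24 + 19 + 6 + 9 + 23 + 0 = 102

Answer: 102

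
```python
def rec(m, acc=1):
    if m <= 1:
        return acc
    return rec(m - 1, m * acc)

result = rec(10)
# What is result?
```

Accumulator trace (n, acc): (10, 1) -> (9, 10) -> (8, 90) -> (7, 720) -> (6, 5040) -> (5, 30240) -> (4, 151200) -> (3, 604800) -> (2, 1814400) -> (1, 3628800) -> return 3628800

Answer: 3628800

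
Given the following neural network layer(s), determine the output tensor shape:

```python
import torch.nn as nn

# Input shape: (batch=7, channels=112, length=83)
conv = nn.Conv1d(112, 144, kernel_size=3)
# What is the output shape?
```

Input: (7, 112, 83) -> Output: (7, 144, 81)

Answer: (7, 144, 81)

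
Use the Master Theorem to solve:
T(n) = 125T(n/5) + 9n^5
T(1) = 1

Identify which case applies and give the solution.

a=125, b=5, f(n)=9n^5. log_5(125) = 3. Since c=5 > 3 and the regularity condition holds (125(n/5)^5 = (125/5^5)n^5 with 125/5^5 < 1), Case 3 applies: T(n) = Θ(f(n)) = O(n^5).

Answer: O(n^5) - Case 3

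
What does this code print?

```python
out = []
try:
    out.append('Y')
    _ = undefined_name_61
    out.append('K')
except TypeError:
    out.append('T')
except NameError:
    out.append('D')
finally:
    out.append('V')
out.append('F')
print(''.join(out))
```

Execution trace: 'Y' (try body) → 'D' (except NameError) → 'V' (finally) → 'F' (after the try/except). Output: YDVF

Answer: YDVF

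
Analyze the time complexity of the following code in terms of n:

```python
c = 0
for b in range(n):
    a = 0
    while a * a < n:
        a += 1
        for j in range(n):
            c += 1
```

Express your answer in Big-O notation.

Each loop level contributes: n × √n × n. Multiplying the contributions gives O(n^2√n).

Answer: O(n^2√n)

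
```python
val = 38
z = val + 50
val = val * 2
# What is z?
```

Trace:
`val = 38` → val = 38
`z = val + 50` → z = 88
`val = val * 2` → val = 76
So z = 88

Answer: 88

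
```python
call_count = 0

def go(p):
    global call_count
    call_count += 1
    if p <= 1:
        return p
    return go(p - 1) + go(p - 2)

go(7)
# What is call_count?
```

Calls(p) = 1 + Calls(p-1) + Calls(p-2); Calls(0)=Calls(1)=1. For p=7 this gives 41.

Answer: 41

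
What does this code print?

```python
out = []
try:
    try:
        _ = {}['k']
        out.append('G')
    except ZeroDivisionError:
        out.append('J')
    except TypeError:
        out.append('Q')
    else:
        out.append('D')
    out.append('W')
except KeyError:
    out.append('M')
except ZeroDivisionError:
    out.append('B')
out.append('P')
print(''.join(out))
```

Execution trace: 'M' (except KeyError) → 'P' (after the try/except). Output: MP

Answer: MP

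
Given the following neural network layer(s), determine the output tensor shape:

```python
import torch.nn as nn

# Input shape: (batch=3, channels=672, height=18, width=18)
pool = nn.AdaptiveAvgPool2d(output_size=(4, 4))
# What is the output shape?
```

Input: (3, 672, 18, 18) -> Output: (3, 672, 4, 4)

Answer: (3, 672, 4, 4)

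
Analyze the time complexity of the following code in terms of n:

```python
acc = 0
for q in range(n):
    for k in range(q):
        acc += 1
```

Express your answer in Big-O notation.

Each loop level contributes: n × n. Multiplying the contributions gives O(n^2).

Answer: O(n^2)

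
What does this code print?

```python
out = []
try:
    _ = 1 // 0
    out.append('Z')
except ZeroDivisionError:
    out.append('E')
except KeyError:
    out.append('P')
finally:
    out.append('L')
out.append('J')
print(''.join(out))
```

Execution trace: 'E' (except ZeroDivisionError) → 'L' (finally) → 'J' (after the try/except). Output: ELJ

Answer: ELJ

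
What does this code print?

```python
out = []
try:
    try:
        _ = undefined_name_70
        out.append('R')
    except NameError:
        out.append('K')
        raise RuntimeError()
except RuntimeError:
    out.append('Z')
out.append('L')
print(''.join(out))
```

Execution trace: 'K' (inner except NameError) → 'Z' (outer except RuntimeError) → 'L' (after the try/except). Output: KZL

Answer: KZL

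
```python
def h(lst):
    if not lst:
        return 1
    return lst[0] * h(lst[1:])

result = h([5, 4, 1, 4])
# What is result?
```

Product over [5, 4, 1, 4] = 5 * 4 * 1 * 4 = 80

Answer: 80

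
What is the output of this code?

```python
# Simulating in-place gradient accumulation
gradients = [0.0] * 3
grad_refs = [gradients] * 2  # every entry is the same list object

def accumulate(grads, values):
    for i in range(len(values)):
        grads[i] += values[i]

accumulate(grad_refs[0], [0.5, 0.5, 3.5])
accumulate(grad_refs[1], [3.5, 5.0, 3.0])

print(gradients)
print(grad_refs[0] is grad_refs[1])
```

Key concept: gradient accumulation aliasing.
Step by step:
`gradients = [0.0] * 3` → gradients = [0.0, 0.0, 0.0]
`grad_refs = [gradients] * 2` → grad_refs = [[0.0, 0.0, 0.0], [0.0, 0.0, 0.0]]
`accumulate(grad_refs[0], [0.5, 0.5, 3.5])` → gradients = [0.5, 0.5, 3.5]; grad_refs = [[0.5, 0.5, 3.5], [0.5, 0.5, 3.5]]
`accumulate(grad_refs[1], [3.5, 5.0, 3.0])` → gradients = [4.0, 5.5, 6.5]; grad_refs = [[4.0, 5.5, 6.5], [4.0, 5.5, 6.5]]
`print(gradients)` → prints [4.0, 5.5, 6.5]
`print(grad_refs[0] is grad_refs[1])` → prints True

Answer:
[4.0, 5.5, 6.5]
True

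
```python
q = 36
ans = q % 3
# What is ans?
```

Trace:
`q = 36` → q = 36
`ans = q % 3` → ans = 0
So ans = 0

Answer: 0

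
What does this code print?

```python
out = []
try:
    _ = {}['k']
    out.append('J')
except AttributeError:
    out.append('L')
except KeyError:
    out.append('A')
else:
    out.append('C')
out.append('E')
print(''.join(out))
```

Execution trace: 'A' (except KeyError) → 'E' (after the try/except). Output: AE

Answer: AE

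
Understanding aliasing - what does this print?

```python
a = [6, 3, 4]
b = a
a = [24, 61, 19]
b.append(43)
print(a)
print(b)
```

Key concept: rebinding vs mutation: a is rebound to a new list, b still points at the original.
Step by step:
`a = [6, 3, 4]` → a = [6, 3, 4]
`b = a` → b = [6, 3, 4] (same object as a)
`a = [24, 61, 19]` → a = [24, 61, 19]
`b.append(43)` → b = [6, 3, 4, 43]
`print(a)` → prints [24, 61, 19]
`print(b)` → prints [6, 3, 4, 43]

Answer:
[24, 61, 19]
[6, 3, 4, 43]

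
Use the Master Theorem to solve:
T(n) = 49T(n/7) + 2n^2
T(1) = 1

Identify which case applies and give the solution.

a=49, b=7, f(n)=2n^2. log_7(49) = 2. Since c=2 = 2, Case 2 applies: T(n) = Θ(n^log_b(a) · log n) = O(n^2 log n).

Answer: O(n^2 log n) - Case 2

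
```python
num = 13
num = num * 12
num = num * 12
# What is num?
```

Trace:
`num = 13` → num = 13
`num = num * 12` → num = 156
`num = num * 12` → num = 1872
So num = 1872

Answer: 1872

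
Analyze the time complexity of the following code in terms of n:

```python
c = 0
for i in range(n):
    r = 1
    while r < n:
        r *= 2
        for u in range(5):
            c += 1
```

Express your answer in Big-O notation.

Each loop level contributes: n × log n × 1. Multiplying the contributions gives O(n log n).

Answer: O(n log n)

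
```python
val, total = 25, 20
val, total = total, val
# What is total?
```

Trace:
`val, total = 25, 20` → val = 25; total = 20
`val, total = total, val` → val = 20; total = 25
So total = 25

Answer: 25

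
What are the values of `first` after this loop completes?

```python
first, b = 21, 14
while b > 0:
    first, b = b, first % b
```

GCD of 21 and 14
`first` takes the values: 21 → 14 → 7

Answer: 7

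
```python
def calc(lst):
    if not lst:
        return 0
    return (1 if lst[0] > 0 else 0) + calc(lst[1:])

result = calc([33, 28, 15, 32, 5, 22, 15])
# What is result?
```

Count of positive elements in [33, 28, 15, 32, 5, 22, 15] = 7

Answer: 7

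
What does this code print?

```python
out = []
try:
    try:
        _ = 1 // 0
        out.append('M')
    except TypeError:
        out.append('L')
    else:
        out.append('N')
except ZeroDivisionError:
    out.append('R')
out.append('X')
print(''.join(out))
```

Execution trace: 'R' (outer except ZeroDivisionError) → 'X' (after the try/except). Output: RX

Answer: RX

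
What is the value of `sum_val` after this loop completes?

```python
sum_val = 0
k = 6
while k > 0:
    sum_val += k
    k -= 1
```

Sum 6 down to 1
`sum_val` takes the values: 0 → 6 → 11 → 15 → 18 → 20 → 21

Answer: 21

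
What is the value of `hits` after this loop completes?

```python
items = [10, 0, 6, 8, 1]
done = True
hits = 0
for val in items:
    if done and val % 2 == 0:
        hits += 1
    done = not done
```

Count even values at even positions
`hits` takes the values: 0 → 1 → 2

Answer: 2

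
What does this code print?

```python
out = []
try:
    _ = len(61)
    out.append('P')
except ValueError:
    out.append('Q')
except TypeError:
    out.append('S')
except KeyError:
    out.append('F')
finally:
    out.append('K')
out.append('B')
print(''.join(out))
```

Execution trace: 'S' (except TypeError) → 'K' (finally) → 'B' (after the try/except). Output: SKB

Answer: SKB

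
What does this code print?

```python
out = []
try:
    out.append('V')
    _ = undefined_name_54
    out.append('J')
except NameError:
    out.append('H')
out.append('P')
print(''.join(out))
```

Execution trace: 'V' (try body) → 'H' (except NameError) → 'P' (after the try/except). Output: VHP

Answer: VHP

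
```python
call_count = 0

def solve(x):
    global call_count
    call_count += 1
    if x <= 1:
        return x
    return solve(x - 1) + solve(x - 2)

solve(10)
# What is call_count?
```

Calls(x) = 1 + Calls(x-1) + Calls(x-2); Calls(0)=Calls(1)=1. For x=10 this gives 177.

Answer: 177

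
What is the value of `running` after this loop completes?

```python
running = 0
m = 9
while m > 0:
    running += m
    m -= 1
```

Sum 9 down to 1
`running` takes the values: 0 → 9 → 17 → 24 → 30 → 35 → 39 → 42 → 44 → 45

Answer: 45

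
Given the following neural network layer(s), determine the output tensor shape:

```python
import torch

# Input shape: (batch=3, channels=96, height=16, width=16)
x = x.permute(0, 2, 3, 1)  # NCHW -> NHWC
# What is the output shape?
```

Input: (3, 96, 16, 16) -> Output: (3, 16, 16, 96)

Answer: (3, 16, 16, 96)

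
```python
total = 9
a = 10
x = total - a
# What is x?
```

Trace:
`total = 9` → total = 9
`a = 10` → a = 10
`x = total - a` → x = -1
So x = -1

Answer: -1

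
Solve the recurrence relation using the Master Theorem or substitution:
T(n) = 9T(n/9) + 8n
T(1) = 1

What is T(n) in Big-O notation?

By Master Theorem: a=9, b=9, f(n)=8n. Since log_9(9) = 1 and f(n) = Θ(n^1), Case 2 applies. T(n) = O(n log n).

Answer: O(n log n)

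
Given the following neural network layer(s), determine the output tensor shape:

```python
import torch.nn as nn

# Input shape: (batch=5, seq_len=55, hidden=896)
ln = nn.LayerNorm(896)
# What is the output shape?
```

Input: (5, 55, 896) -> Output: (5, 55, 896)

Answer: (5, 55, 896)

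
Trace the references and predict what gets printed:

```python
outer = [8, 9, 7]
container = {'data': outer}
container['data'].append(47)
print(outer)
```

Key concept: dict holds reference to list.
Step by step:
`outer = [8, 9, 7]` → outer = [8, 9, 7]
`container = {'data': outer}` → container = {'data': [8, 9, 7]}
`container['data'].append(47)` → outer = [8, 9, 7, 47]; container = {'data': [8, 9, 7, 47]}
`print(outer)` → prints [8, 9, 7, 47]

Answer: [8, 9, 7, 47]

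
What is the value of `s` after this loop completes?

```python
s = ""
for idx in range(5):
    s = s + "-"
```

Repeat '-' 5 times
`s` takes the values: "" → "-" → "--" → "---" → "----" → "-----"

Answer: "-----"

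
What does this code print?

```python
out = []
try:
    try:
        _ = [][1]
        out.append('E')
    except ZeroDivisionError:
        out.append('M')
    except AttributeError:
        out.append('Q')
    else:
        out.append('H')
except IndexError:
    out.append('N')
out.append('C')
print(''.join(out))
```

Execution trace: 'N' (outer except IndexError) → 'C' (after the try/except). Output: NC

Answer: NC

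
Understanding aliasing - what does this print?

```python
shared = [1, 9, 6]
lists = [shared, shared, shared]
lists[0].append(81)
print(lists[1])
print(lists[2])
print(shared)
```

Key concept: list of same reference.
Step by step:
`shared = [1, 9, 6]` → shared = [1, 9, 6]
`lists = [shared, shared, shared]` → lists = [[1, 9, 6], [1, 9, 6], [1, 9, 6]]
`lists[0].append(81)` → shared = [1, 9, 6, 81]; lists = [[1, 9, 6, 81], [1, 9, 6, 81], [1, 9, 6, 81]]
`print(lists[1])` → prints [1, 9, 6, 81]
`print(lists[2])` → prints [1, 9, 6, 81]
`print(shared)` → prints [1, 9, 6, 81]

Answer:
[1, 9, 6, 81]
[1, 9, 6, 81]
[1, 9, 6, 81]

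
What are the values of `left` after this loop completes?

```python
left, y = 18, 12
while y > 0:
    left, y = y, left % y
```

GCD of 18 and 12
`left` takes the values: 18 → 12 → 6

Answer: 6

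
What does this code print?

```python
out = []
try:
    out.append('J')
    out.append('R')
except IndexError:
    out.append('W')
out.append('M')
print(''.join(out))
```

Execution trace: 'J' (try body) → 'R' (try body, no exception) → 'M' (after the try/except). Output: JRM

Answer: JRM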